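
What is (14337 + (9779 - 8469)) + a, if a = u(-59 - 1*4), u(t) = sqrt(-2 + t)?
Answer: 15647 + I*sqrt(65) ≈ 15647.0 + 8.0623*I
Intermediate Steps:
a = I*sqrt(65) (a = sqrt(-2 + (-59 - 1*4)) = sqrt(-2 + (-59 - 4)) = sqrt(-2 - 63) = sqrt(-65) = I*sqrt(65) ≈ 8.0623*I)
(14337 + (9779 - 8469)) + a = (14337 + (9779 - 8469)) + I*sqrt(65) = (14337 + 1310) + I*sqrt(65) = 15647 + I*sqrt(65)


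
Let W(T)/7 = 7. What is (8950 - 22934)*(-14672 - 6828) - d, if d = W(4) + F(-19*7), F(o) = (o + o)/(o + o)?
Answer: 300655950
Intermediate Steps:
F(o) = 1 (F(o) = (2*o)/((2*o)) = (2*o)*(1/(2*o)) = 1)
W(T) = 49 (W(T) = 7*7 = 49)
d = 50 (d = 49 + 1 = 50)
(8950 - 22934)*(-14672 - 6828) - d = (8950 - 22934)*(-14672 - 6828) - 1*50 = -13984*(-21500) - 50 = 300656000 - 50 = 300655950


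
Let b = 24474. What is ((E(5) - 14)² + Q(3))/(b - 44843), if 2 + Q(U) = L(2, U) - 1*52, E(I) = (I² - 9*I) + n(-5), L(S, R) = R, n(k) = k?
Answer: -1470/20369 ≈ -0.072168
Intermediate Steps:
E(I) = -5 + I² - 9*I (E(I) = (I² - 9*I) - 5 = -5 + I² - 9*I)
Q(U) = -54 + U (Q(U) = -2 + (U - 1*52) = -2 + (U - 52) = -2 + (-52 + U) = -54 + U)
((E(5) - 14)² + Q(3))/(b - 44843) = (((-5 + 5² - 9*5) - 14)² + (-54 + 3))/(24474 - 44843) = (((-5 + 25 - 45) - 14)² - 51)/(-20369) = ((-25 - 14)² - 51)*(-1/20369) = ((-39)² - 51)*(-1/20369) = (1521 - 51)*(-1/20369) = 1470*(-1/20369) = -1470/20369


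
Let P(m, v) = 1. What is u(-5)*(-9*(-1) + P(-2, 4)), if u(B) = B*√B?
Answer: -50*I*√5 ≈ -111.8*I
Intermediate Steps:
u(B) = B^(3/2)
u(-5)*(-9*(-1) + P(-2, 4)) = (-5)^(3/2)*(-9*(-1) + 1) = (-5*I*√5)*(9 + 1) = -5*I*√5*10 = -50*I*√5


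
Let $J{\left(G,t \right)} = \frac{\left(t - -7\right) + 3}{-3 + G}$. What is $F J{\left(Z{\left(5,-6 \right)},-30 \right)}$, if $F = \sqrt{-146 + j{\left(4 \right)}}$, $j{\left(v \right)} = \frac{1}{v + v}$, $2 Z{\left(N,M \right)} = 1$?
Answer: $2 i \sqrt{2334} \approx 96.623 i$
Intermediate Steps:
$Z{\left(N,M \right)} = \frac{1}{2}$ ($Z{\left(N,M \right)} = \frac{1}{2} \cdot 1 = \frac{1}{2}$)
$j{\left(v \right)} = \frac{1}{2 v}$
$J{\left(G,t \right)} = \frac{10 + t}{-3 + G}$ ($J{\left(G,t \right)} = \frac{\left(t + 7\right) + 3}{-3 + G} = \frac{\left(7 + t\right) + 3}{-3 + G} = \frac{10 + t}{-3 + G}$)
$F = \frac{i \sqrt{2334}}{4}$ ($F = \sqrt{-146 + \frac{1}{2 \cdot 4}} = \sqrt{-146 + \frac{1}{2} \cdot \frac{1}{4}} = \sqrt{-146 + \frac{1}{8}} = \sqrt{- \frac{1167}{8}} = \frac{i \sqrt{2334}}{4} \approx 12.078 i$)
$F J{\left(Z{\left(5,-6 \right)},-30 \right)} = \frac{i \sqrt{2334}}{4} \frac{10 - 30}{-3 + \frac{1}{2}} = \frac{i \sqrt{2334}}{4} \frac{1}{- \frac{5}{2}} \left(-20\right) = \frac{i \sqrt{2334}}{4} \left(\left(- \frac{2}{5}\right) \left(-20\right)\right) = \frac{i \sqrt{2334}}{4} \cdot 8 = 2 i \sqrt{2334}$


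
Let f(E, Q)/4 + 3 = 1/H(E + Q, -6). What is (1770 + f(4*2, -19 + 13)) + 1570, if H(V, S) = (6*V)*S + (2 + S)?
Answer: 63231/19 ≈ 3327.9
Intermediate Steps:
H(V, S) = 2 + S + 6*S*V (H(V, S) = 6*S*V + (2 + S) = 2 + S + 6*S*V)
f(E, Q) = -12 + 4/(-4 - 36*E - 36*Q) (f(E, Q) = -12 + 4/(2 - 6 + 6*(-6)*(E + Q)) = -12 + 4/(2 - 6 + (-36*E - 36*Q)) = -12 + 4/(-4 - 36*E - 36*Q))
(1770 + f(4*2, -19 + 13)) + 1570 = (1770 + (-13 - 432*2 - 108*(-19 + 13))/(1 + 9*(4*2) + 9*(-19 + 13))) + 1570 = (1770 + (-13 - 108*8 - 108*(-6))/(1 + 9*8 + 9*(-6))) + 1570 = (1770 + (-13 - 864 + 648)/(1 + 72 - 54)) + 1570 = (1770 - 229/19) + 1570 = 33401/19 + 1570 = 63231/19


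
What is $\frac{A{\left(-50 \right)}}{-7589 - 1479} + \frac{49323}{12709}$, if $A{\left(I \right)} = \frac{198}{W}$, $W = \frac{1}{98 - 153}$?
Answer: $\frac{292830987}{57622606} \approx 5.0819$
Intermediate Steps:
$W = - \frac{1}{55}$ ($W = \frac{1}{-55} = - \frac{1}{55} \approx -0.018182$)
$A{\left(I \right)} = -10890$ ($A{\left(I \right)} = \frac{198}{- \frac{1}{55}} = 198 \left(-55\right) = -10890$)
$\frac{A{\left(-50 \right)}}{-7589 - 1479} + \frac{49323}{12709} = - \frac{10890}{-7589 - 1479} + \frac{49323}{12709} = - \frac{10890}{-9068} + 49323 \cdot \frac{1}{12709} = \left(-10890\right) \left(- \frac{1}{9068}\right) + \frac{49323}{12709} = \frac{5445}{4534} + \frac{49323}{12709} = \frac{292830987}{57622606}$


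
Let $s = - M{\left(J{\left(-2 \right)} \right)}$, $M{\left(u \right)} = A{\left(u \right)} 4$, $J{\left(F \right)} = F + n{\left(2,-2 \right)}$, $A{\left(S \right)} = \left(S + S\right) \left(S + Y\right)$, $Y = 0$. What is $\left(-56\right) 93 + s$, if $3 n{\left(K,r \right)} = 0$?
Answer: $-5240$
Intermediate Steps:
$n{\left(K,r \right)} = 0$ ($n{\left(K,r \right)} = \frac{1}{3} \cdot 0 = 0$)
$A{\left(S \right)} = 2 S^{2}$ ($A{\left(S \right)} = \left(S + S\right) \left(S + 0\right) = 2 S S = 2 S^{2}$)
$J{\left(F \right)} = F$ ($J{\left(F \right)} = F + 0 = F$)
$M{\left(u \right)} = 8 u^{2}$ ($M{\left(u \right)} = 2 u^{2} \cdot 4 = 8 u^{2}$)
$s = -32$ ($s = - 8 \left(-2\right)^{2} = - 8 \cdot 4 = \left(-1\right) 32 = -32$)
$\left(-56\right) 93 + s = \left(-56\right) 93 - 32 = -5208 - 32 = -5240$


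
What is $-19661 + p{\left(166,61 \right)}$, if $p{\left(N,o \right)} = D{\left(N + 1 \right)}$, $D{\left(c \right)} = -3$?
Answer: $-19664$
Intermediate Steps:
$p{\left(N,o \right)} = -3$
$-19661 + p{\left(166,61 \right)} = -19661 - 3 = -19664$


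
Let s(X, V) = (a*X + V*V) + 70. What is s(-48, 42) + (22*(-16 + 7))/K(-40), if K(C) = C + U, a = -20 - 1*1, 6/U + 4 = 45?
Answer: 2325973/817 ≈ 2847.0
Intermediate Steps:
U = 6/41 (U = 6/(-4 + 45) = 6/41 ≈ 0.14634)
a = -21 (a = -20 - 1 = -21)
s(X, V) = 70 + V² - 21*X (s(X, V) = (-21*X + V*V) + 70 = (-21*X + V²) + 70 = (V² - 21*X) + 70 = 70 + V² - 21*X)
K(C) = 6/41 + C (K(C) = C + 6/41 = 6/41 + C)
s(-48, 42) + (22*(-16 + 7))/K(-40) = (70 + 42² - 21*(-48)) + (22*(-16 + 7))/(6/41 - 40) = (70 + 1764 + 1008) + (22*(-9))/(-1634/41) = 2842 - 198*(-41/1634) = 2842 + 4059/817 = 2325973/817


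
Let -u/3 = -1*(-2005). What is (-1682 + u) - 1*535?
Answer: -8232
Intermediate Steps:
u = -6015 (u = -(-3)*(-2005) = -3*2005 = -6015)
(-1682 + u) - 1*535 = (-1682 - 6015) - 1*535 = -7697 - 535 = -8232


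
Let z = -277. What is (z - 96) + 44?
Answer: -329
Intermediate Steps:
(z - 96) + 44 = (-277 - 96) + 44 = -373 + 44 = -329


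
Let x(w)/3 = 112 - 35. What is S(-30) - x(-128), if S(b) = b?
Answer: -261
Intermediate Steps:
x(w) = 231 (x(w) = 3*(112 - 35) = 3*77 = 231)
S(-30) - x(-128) = -30 - 1*231 = -30 - 231 = -261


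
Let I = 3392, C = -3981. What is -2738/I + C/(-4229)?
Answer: 962275/7172384 ≈ 0.13416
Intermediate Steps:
-2738/I + C/(-4229) = -2738/3392 - 3981/(-4229) = -2738*1/3392 - 3981*(-1/4229) = -1369/1696 + 3981/4229 = 962275/7172384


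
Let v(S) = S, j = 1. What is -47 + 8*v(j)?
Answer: -39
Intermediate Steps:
-47 + 8*v(j) = -47 + 8*1 = -47 + 8 = -39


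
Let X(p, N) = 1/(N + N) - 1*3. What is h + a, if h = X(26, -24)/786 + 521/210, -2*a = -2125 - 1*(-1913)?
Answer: 143241853/1320480 ≈ 108.48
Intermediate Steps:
X(p, N) = -3 + 1/(2*N) (X(p, N) = 1/(2*N) - 3 = -3 + 1/(2*N))
a = 106 (a = -(-2125 - 1*(-1913))/2 = -(-2125 + 1913)/2 = -1/2*(-212) = 106)
h = 3270973/1320480 (h = (-3 + (1/2)/(-24))/786 + 521/210 = (-3 + (1/2)*(-1/24))*(1/786) + 521*(1/210) = (-3 - 1/48)*(1/786) + 521/210 = -145/48*1/786 + 521/210 = -145/37728 + 521/210 = 3270973/1320480 ≈ 2.4771)
h + a = 3270973/1320480 + 106 = 143241853/1320480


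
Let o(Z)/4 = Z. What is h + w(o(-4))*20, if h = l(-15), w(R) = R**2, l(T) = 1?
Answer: 5121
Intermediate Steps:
o(Z) = 4*Z
h = 1
h + w(o(-4))*20 = 1 + (4*(-4))**2*20 = 1 + (-16)**2*20 = 1 + 256*20 = 1 + 5120 = 5121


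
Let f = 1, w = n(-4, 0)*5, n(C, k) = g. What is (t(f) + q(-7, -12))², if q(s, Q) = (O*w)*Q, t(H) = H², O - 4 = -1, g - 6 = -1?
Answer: 808201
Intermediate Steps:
g = 5 (g = 6 - 1 = 5)
O = 3 (O = 4 - 1 = 3)
n(C, k) = 5
w = 25 (w = 5*5 = 25)
q(s, Q) = 75*Q (q(s, Q) = (3*25)*Q = 75*Q)
(t(f) + q(-7, -12))² = (1² + 75*(-12))² = (1 - 900)² = (-899)² = 808201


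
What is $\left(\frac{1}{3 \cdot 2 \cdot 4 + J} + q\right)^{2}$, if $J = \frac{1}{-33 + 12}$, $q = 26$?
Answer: $\frac{171583801}{253009} \approx 678.17$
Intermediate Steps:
$J = - \frac{1}{21}$ ($J = \frac{1}{-21} = - \frac{1}{21} \approx -0.047619$)
$\left(\frac{1}{3 \cdot 2 \cdot 4 + J} + q\right)^{2} = \left(\frac{1}{3 \cdot 2 \cdot 4 - \frac{1}{21}} + 26\right)^{2} = \left(\frac{1}{6 \cdot 4 - \frac{1}{21}} + 26\right)^{2} = \left(\frac{1}{24 - \frac{1}{21}} + 26\right)^{2} = \left(\frac{1}{\frac{503}{21}} + 26\right)^{2} = \left(\frac{21}{503} + 26\right)^{2} = \left(\frac{13099}{503}\right)^{2} = \frac{171583801}{253009}$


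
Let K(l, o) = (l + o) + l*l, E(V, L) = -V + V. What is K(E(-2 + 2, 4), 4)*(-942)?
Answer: -3768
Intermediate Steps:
E(V, L) = 0
K(l, o) = l + o + l² (K(l, o) = (l + o) + l² = l + o + l²)
K(E(-2 + 2, 4), 4)*(-942) = (0 + 4 + 0²)*(-942) = (0 + 4 + 0)*(-942) = 4*(-942) = -3768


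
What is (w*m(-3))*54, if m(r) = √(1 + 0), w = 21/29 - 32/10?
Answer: -19386/145 ≈ -133.70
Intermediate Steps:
w = -359/145 (w = 21*(1/29) - 32*⅒ = 21/29 - 16/5 = -359/145 ≈ -2.4759)
m(r) = 1 (m(r) = √1 = 1)
(w*m(-3))*54 = -359/145*1*54 = -359/145*54 = -19386/145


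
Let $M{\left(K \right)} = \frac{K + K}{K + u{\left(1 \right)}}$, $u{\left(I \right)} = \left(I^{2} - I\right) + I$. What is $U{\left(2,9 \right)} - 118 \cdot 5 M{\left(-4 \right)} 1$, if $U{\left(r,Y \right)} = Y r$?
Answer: $- \frac{4666}{3} \approx -1555.3$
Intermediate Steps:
$u{\left(I \right)} = I^{2}$
$M{\left(K \right)} = \frac{2 K}{1 + K}$ ($M{\left(K \right)} = \frac{K + K}{K + 1^{2}} = \frac{2 K}{K + 1} = \frac{2 K}{1 + K}$)
$U{\left(2,9 \right)} - 118 \cdot 5 M{\left(-4 \right)} 1 = 9 \cdot 2 - 118 \cdot 5 \cdot 2 \left(-4\right) \frac{1}{1 - 4} \cdot 1 = 18 - 118 \cdot 5 \cdot 2 \left(-4\right) \frac{1}{-3} \cdot 1 = 18 - 118 \cdot 5 \cdot 2 \left(-4\right) \left(- \frac{1}{3}\right) 1 = 18 - 118 \cdot 5 \cdot \frac{8}{3} \cdot 1 = 18 - 118 \cdot \frac{40}{3} \cdot 1 = 18 - \frac{4720}{3} = - \frac{4666}{3}$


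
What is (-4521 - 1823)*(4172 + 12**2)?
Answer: -27380704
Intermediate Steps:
(-4521 - 1823)*(4172 + 12**2) = -6344*(4172 + 144) = -6344*4316 = -27380704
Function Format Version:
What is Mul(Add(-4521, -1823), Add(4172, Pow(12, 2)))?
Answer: -27380704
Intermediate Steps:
Mul(Add(-4521, -1823), Add(4172, Pow(12, 2))) = Mul(-6344, Add(4172, 144)) = Mul(-6344, 4316) = -27380704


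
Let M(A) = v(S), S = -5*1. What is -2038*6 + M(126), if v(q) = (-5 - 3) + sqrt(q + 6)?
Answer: -12235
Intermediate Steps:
S = -5
v(q) = -8 + sqrt(6 + q)
M(A) = -7 (M(A) = -8 + sqrt(6 - 5) = -8 + sqrt(1) = -8 + 1 = -7)
-2038*6 + M(126) = -2038*6 - 7 = -12228 - 7 = -12235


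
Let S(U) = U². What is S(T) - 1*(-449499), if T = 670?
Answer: 898399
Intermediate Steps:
S(T) - 1*(-449499) = 670² - 1*(-449499) = 448900 + 449499 = 898399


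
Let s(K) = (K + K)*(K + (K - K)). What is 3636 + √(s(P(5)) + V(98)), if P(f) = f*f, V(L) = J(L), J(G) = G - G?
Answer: 3636 + 25*√2 ≈ 3671.4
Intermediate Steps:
J(G) = 0
V(L) = 0
P(f) = f²
s(K) = 2*K² (s(K) = (2*K)*(K + 0) = (2*K)*K = 2*K²)
3636 + √(s(P(5)) + V(98)) = 3636 + √(2*(5²)² + 0) = 3636 + √(2*25² + 0) = 3636 + √(2*625 + 0) = 3636 + √(1250 + 0) = 3636 + √1250 = 3636 + 25*√2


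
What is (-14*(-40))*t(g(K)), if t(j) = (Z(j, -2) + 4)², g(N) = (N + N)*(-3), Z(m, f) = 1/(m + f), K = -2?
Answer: 47068/5 ≈ 9413.6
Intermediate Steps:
Z(m, f) = 1/(f + m)
g(N) = -6*N (g(N) = (2*N)*(-3) = -6*N)
t(j) = (4 + 1/(-2 + j))² (t(j) = (1/(-2 + j) + 4)² = (4 + 1/(-2 + j))²)
(-14*(-40))*t(g(K)) = (-14*(-40))*((-7 + 4*(-6*(-2)))²/(-2 - 6*(-2))²) = 560*((-7 + 4*12)²/(-2 + 12)²) = 560*((-7 + 48)²/10²) = 560*(41²*(1/100)) = 560*(1681*(1/100)) = 560*(1681/100) = 47068/5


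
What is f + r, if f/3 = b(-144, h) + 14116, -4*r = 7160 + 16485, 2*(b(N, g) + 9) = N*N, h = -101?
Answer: 270055/4 ≈ 67514.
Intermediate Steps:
b(N, g) = -9 + N²/2 (b(N, g) = -9 + (N*N)/2 = -9 + N²/2)
r = -23645/4 (r = -(7160 + 16485)/4 = -¼*23645 = -23645/4 ≈ -5911.3)
f = 73425 (f = 3*((-9 + (½)*(-144)²) + 14116) = 3*((-9 + (½)*20736) + 14116) = 3*((-9 + 10368) + 14116) = 3*(10359 + 14116) = 3*24475 = 73425)
f + r = 73425 - 23645/4 = 270055/4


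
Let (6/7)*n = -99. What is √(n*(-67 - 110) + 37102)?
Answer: √230182/2 ≈ 239.89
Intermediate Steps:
n = -231/2 (n = (7/6)*(-99) = -231/2 ≈ -115.50)
√(n*(-67 - 110) + 37102) = √(-231*(-67 - 110)/2 + 37102) = √(-231/2*(-177) + 37102) = √(40887/2 + 37102) = √(115091/2) = √230182/2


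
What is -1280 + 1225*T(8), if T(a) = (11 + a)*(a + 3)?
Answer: 254745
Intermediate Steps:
T(a) = (3 + a)*(11 + a) (T(a) = (11 + a)*(3 + a) = (3 + a)*(11 + a))
-1280 + 1225*T(8) = -1280 + 1225*(33 + 8² + 14*8) = -1280 + 1225*(33 + 64 + 112) = -1280 + 1225*209 = -1280 + 256025 = 254745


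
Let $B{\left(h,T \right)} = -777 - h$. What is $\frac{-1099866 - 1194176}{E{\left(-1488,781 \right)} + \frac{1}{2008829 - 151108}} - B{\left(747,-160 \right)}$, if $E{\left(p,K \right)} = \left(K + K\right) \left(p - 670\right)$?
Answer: $\frac{9547547428252742}{6261998515915} \approx 1524.7$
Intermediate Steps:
$E{\left(p,K \right)} = 2 K \left(-670 + p\right)$
$\frac{-1099866 - 1194176}{E{\left(-1488,781 \right)} + \frac{1}{2008829 - 151108}} - B{\left(747,-160 \right)} = \frac{-1099866 - 1194176}{2 \cdot 781 \left(-670 - 1488\right) + \frac{1}{2008829 - 151108}} - \left(-777 - 747\right) = - \frac{2294042}{2 \cdot 781 \left(-2158\right) + \frac{1}{1857721}} - \left(-777 - 747\right) = - \frac{2294042}{-3370796 + \frac{1}{1857721}} - -1524 = - \frac{2294042}{- \frac{6261998515915}{1857721}} + 1524 = \left(-2294042\right) \left(- \frac{1857721}{6261998515915}\right) + 1524 = \frac{4261689998282}{6261998515915} + 1524 = \frac{9547547428252742}{6261998515915}$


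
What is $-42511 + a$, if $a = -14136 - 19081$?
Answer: $-75728$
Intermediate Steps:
$a = -33217$
$-42511 + a = -42511 - 33217 = -75728$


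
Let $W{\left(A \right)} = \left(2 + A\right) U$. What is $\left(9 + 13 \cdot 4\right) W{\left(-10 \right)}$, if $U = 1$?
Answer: $-488$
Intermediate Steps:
$W{\left(A \right)} = 2 + A$ ($W{\left(A \right)} = \left(2 + A\right) 1 = 2 + A$)
$\left(9 + 13 \cdot 4\right) W{\left(-10 \right)} = \left(9 + 13 \cdot 4\right) \left(2 - 10\right) = \left(9 + 52\right) \left(-8\right) = 61 \left(-8\right) = -488$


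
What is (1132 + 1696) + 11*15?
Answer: 2993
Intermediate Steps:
(1132 + 1696) + 11*15 = 2828 + 165 = 2993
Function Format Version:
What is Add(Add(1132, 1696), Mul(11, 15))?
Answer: 2993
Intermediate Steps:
Add(Add(1132, 1696), Mul(11, 15)) = Add(2828, 165) = 2993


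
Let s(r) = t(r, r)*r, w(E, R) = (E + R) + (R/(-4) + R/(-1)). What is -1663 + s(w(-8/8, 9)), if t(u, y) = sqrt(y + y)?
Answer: -1663 - 13*I*sqrt(26)/8 ≈ -1663.0 - 8.2859*I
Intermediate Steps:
t(u, y) = sqrt(2)*sqrt(y) (t(u, y) = sqrt(2*y) = sqrt(2)*sqrt(y))
w(E, R) = E - R/4 (w(E, R) = (E + R) + (R*(-1/4) + R*(-1)) = (E + R) + (-R/4 - R) = (E + R) - 5*R/4 = E - R/4)
s(r) = sqrt(2)*r**(3/2) (s(r) = (sqrt(2)*sqrt(r))*r = sqrt(2)*r**(3/2))
-1663 + s(w(-8/8, 9)) = -1663 + sqrt(2)*(-8/8 - 1/4*9)**(3/2) = -1663 + sqrt(2)*(-8*1/8 - 9/4)**(3/2) = -1663 + sqrt(2)*(-1 - 9/4)**(3/2) = -1663 + sqrt(2)*(-13/4)**(3/2) = -1663 + sqrt(2)*(-13*I*sqrt(13)/8) = -1663 - 13*I*sqrt(26)/8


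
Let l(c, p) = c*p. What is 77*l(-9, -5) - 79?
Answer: 3386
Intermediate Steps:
77*l(-9, -5) - 79 = 77*(-9*(-5)) - 79 = 77*45 - 79 = 3465 - 79 = 3386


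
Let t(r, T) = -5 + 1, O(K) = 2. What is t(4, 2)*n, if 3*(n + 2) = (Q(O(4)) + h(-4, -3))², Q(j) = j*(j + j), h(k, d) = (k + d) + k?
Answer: -4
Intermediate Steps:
h(k, d) = d + 2*k (h(k, d) = (d + k) + k = d + 2*k)
t(r, T) = -4
Q(j) = 2*j² (Q(j) = j*(2*j) = 2*j²)
n = 1 (n = -2 + (2*2² + (-3 + 2*(-4)))²/3 = -2 + (2*4 + (-3 - 8))²/3 = -2 + (8 - 11)²/3 = -2 + (⅓)*(-3)² = -2 + (⅓)*9 = -2 + 3 = 1)
t(4, 2)*n = -4*1 = -4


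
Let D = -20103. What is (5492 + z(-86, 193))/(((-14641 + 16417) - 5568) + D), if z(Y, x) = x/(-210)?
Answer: -1153127/5017950 ≈ -0.22980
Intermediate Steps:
z(Y, x) = -x/210 (z(Y, x) = x*(-1/210) = -x/210)
(5492 + z(-86, 193))/(((-14641 + 16417) - 5568) + D) = (5492 - 1/210*193)/(((-14641 + 16417) - 5568) - 20103) = (5492 - 193/210)/((1776 - 5568) - 20103) = 1153127/(210*(-3792 - 20103)) = (1153127/210)/(-23895) = (1153127/210)*(-1/23895) = -1153127/5017950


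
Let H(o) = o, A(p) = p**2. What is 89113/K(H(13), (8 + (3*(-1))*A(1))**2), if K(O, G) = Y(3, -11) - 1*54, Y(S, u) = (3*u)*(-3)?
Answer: 89113/45 ≈ 1980.3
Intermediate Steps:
Y(S, u) = -9*u
K(O, G) = 45 (K(O, G) = -9*(-11) - 1*54 = 99 - 54 = 45)
89113/K(H(13), (8 + (3*(-1))*A(1))**2) = 89113/45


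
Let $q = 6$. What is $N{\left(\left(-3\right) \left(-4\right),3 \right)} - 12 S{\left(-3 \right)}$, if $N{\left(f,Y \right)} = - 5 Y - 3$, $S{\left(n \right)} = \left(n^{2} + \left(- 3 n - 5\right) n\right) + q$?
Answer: $-54$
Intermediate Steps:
$S{\left(n \right)} = 6 + n^{2} + n \left(-5 - 3 n\right)$ ($S{\left(n \right)} = \left(n^{2} + \left(- 3 n - 5\right) n\right) + 6 = \left(n^{2} + \left(-5 - 3 n\right) n\right) + 6 = \left(n^{2} + n \left(-5 - 3 n\right)\right) + 6 = 6 + n^{2} + n \left(-5 - 3 n\right)$)
$N{\left(f,Y \right)} = -3 - 5 Y$
$N{\left(\left(-3\right) \left(-4\right),3 \right)} - 12 S{\left(-3 \right)} = \left(-3 - 15\right) - 12 \left(6 - -15 - 2 \left(-3\right)^{2}\right) = \left(-3 - 15\right) - 12 \left(6 + 15 - 18\right) = -18 - 12 \left(6 + 15 - 18\right) = -18 - 36 = -54$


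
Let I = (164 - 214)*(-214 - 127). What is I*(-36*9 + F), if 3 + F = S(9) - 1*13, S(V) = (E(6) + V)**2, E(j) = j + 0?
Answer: -1960750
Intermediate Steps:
E(j) = j
S(V) = (6 + V)**2
F = 209 (F = -3 + ((6 + 9)**2 - 1*13) = -3 + (15**2 - 13) = -3 + (225 - 13) = -3 + 212 = 209)
I = 17050 (I = -50*(-341) = 17050)
I*(-36*9 + F) = 17050*(-36*9 + 209) = 17050*(-324 + 209) = 17050*(-115) = -1960750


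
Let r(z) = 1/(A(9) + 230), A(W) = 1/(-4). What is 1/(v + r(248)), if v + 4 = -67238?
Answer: -919/61795394 ≈ -1.4872e-5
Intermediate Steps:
A(W) = -1/4
v = -67242 (v = -4 - 67238 = -67242)
r(z) = 4/919 (r(z) = 1/(-1/4 + 230) = 1/(919/4) = 4/919)
1/(v + r(248)) = 1/(-67242 + 4/919) = 1/(-61795394/919) = -919/61795394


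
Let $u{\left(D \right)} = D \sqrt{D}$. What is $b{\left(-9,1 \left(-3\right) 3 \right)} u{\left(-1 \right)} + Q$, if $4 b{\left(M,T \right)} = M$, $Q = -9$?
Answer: $-9 + \frac{9 i}{4} \approx -9.0 + 2.25 i$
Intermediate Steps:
$u{\left(D \right)} = D^{\frac{3}{2}}$
$b{\left(M,T \right)} = \frac{M}{4}$
$b{\left(-9,1 \left(-3\right) 3 \right)} u{\left(-1 \right)} + Q = \frac{1}{4} \left(-9\right) \left(-1\right)^{\frac{3}{2}} - 9 = - \frac{9 \left(- i\right)}{4} - 9 = \frac{9 i}{4} - 9 = -9 + \frac{9 i}{4}$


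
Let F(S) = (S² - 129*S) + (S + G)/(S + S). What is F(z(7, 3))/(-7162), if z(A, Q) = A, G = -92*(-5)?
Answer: 11489/100268 ≈ 0.11458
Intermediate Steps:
G = 460
F(S) = S² - 129*S + (460 + S)/(2*S) (F(S) = (S² - 129*S) + (S + 460)/(S + S) = (S² - 129*S) + (460 + S)/((2*S)) = (S² - 129*S) + (460 + S)*(1/(2*S)) = (S² - 129*S) + (460 + S)/(2*S) = S² - 129*S + (460 + S)/(2*S))
F(z(7, 3))/(-7162) = (½ + 7² - 129*7 + 230/7)/(-7162) = (½ + 49 - 903 + 230*(⅐))*(-1/7162) = (½ + 49 - 903 + 230/7)*(-1/7162) = -11489/14*(-1/7162) = 11489/100268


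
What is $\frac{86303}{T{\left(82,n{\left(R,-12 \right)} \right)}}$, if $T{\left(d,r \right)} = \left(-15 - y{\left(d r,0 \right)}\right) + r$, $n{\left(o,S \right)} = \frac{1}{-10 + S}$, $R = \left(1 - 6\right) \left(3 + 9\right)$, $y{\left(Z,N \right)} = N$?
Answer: $- \frac{1898666}{331} \approx -5736.1$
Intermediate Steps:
$R = -60$ ($R = \left(-5\right) 12 = -60$)
$T{\left(d,r \right)} = -15 + r$ ($T{\left(d,r \right)} = \left(-15 - 0\right) + r = \left(-15 + 0\right) + r = -15 + r$)
$\frac{86303}{T{\left(82,n{\left(R,-12 \right)} \right)}} = \frac{86303}{-15 + \frac{1}{-10 - 12}} = \frac{86303}{-15 + \frac{1}{-22}} = \frac{86303}{-15 - \frac{1}{22}} = \frac{86303}{- \frac{331}{22}} = 86303 \left(- \frac{22}{331}\right) = - \frac{1898666}{331}$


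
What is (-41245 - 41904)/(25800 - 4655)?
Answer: -83149/21145 ≈ -3.9323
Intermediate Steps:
(-41245 - 41904)/(25800 - 4655) = -83149/21145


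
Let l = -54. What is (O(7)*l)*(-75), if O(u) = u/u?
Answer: 4050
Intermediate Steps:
O(u) = 1
(O(7)*l)*(-75) = (1*(-54))*(-75) = -54*(-75) = 4050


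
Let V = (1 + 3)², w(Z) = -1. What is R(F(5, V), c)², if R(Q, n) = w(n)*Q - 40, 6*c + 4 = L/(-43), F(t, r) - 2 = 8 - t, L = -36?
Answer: 2025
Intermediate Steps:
V = 16 (V = 4² = 16)
F(t, r) = 10 - t (F(t, r) = 2 + (8 - t) = 10 - t)
c = -68/129 (c = -⅔ + (-36/(-43))/6 = -⅔ + (-36*(-1/43))/6 = -⅔ + (⅙)*(36/43) = -⅔ + 6/43 = -68/129 ≈ -0.52713)
R(Q, n) = -40 - Q (R(Q, n) = -Q - 40 = -40 - Q)
R(F(5, V), c)² = (-40 - (10 - 1*5))² = (-40 - (10 - 5))² = (-40 - 1*5)² = (-40 - 5)² = (-45)² = 2025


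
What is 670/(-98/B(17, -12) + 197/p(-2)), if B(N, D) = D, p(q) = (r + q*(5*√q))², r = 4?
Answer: 16080*(-23*I + 10*√2)/(-3917*I + 1960*√2) ≈ 90.289 - 5.8367*I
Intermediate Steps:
p(q) = (4 + 5*q^(3/2))² (p(q) = (4 + q*(5*√q))² = (4 + 5*q^(3/2))²)
670/(-98/B(17, -12) + 197/p(-2)) = 670/(-98/(-12) + 197/((4 + 5*(-2)^(3/2))²)) = 670/(-98*(-1/12) + 197/((4 + 5*(-2*I*√2))²)) = 670/(49/6 + 197/((4 - 10*I*√2)²)) = 670/(49/6 + 197/(4 - 10*I*√2)²)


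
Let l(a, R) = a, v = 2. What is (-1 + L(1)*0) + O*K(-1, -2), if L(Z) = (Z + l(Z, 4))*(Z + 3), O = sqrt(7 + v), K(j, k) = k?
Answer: -7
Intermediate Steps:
O = 3 (O = sqrt(7 + 2) = sqrt(9) = 3)
L(Z) = 2*Z*(3 + Z) (L(Z) = (Z + Z)*(Z + 3) = (2*Z)*(3 + Z) = 2*Z*(3 + Z))
(-1 + L(1)*0) + O*K(-1, -2) = (-1 + (2*1*(3 + 1))*0) + 3*(-2) = (-1 + (2*1*4)*0) - 6 = (-1 + 8*0) - 6 = (-1 + 0) - 6 = -1 - 6 = -7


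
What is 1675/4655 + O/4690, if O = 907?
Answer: 345081/623770 ≈ 0.55322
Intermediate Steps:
1675/4655 + O/4690 = 1675/4655 + 907/4690 = 1675*(1/4655) + 907*(1/4690) = 335/931 + 907/4690 = 345081/623770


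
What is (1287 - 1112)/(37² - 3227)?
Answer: -175/1858 ≈ -0.094187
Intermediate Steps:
(1287 - 1112)/(37² - 3227) = 175/(1369 - 3227) = 175/(-1858) = 175*(-1/1858) = -175/1858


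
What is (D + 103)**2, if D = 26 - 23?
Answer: 11236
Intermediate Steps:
D = 3
(D + 103)**2 = (3 + 103)**2 = 106**2 = 11236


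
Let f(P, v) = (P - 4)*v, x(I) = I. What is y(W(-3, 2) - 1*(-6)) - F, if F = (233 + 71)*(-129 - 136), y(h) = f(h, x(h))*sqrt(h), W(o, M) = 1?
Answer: 80560 + 21*sqrt(7) ≈ 80616.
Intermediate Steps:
f(P, v) = v*(-4 + P) (f(P, v) = (-4 + P)*v = v*(-4 + P))
y(h) = h**(3/2)*(-4 + h) (y(h) = (h*(-4 + h))*sqrt(h) = h**(3/2)*(-4 + h))
F = -80560 (F = 304*(-265) = -80560)
y(W(-3, 2) - 1*(-6)) - F = (1 - 1*(-6))**(3/2)*(-4 + (1 - 1*(-6))) - 1*(-80560) = (1 + 6)**(3/2)*(-4 + (1 + 6)) + 80560 = 7**(3/2)*(-4 + 7) + 80560 = (7*sqrt(7))*3 + 80560 = 21*sqrt(7) + 80560 = 80560 + 21*sqrt(7)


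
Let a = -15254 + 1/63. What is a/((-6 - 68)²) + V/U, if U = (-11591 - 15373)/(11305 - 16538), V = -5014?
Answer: -973594805/997668 ≈ -975.87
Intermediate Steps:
U = 26964/5233 (U = -26964/(-5233) = -26964*(-1/5233) = 26964/5233 ≈ 5.1527)
a = -961001/63 (a = -15254 + 1/63 = -961001/63 ≈ -15254.)
a/((-6 - 68)²) + V/U = -961001/(63*(-6 - 68)²) - 5014/26964/5233 = -961001/(63*((-74)²)) - 5014*5233/26964 = -961001/63/5476 - 13119131/13482 = -961001/63*1/5476 - 13119131/13482 = -25973/9324 - 13119131/13482 = -973594805/997668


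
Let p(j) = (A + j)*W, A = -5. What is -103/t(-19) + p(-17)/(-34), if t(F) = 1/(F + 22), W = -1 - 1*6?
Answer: -5330/17 ≈ -313.53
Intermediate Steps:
W = -7 (W = -1 - 6 = -7)
p(j) = 35 - 7*j (p(j) = (-5 + j)*(-7) = 35 - 7*j)
t(F) = 1/(22 + F)
-103/t(-19) + p(-17)/(-34) = -103/(1/(22 - 19)) + (35 - 7*(-17))/(-34) = -103/(1/3) + (35 + 119)*(-1/34) = -103/1/3 + 154*(-1/34) = -103*3 - 77/17 = -309 - 77/17 = -5330/17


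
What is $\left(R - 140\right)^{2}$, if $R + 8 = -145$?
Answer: $85849$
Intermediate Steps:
$R = -153$ ($R = -8 - 145 = -153$)
$\left(R - 140\right)^{2} = \left(-153 - 140\right)^{2} = \left(-293\right)^{2} = 85849$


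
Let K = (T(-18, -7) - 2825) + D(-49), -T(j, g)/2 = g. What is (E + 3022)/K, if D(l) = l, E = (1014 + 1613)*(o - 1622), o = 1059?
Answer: 1475979/2860 ≈ 516.08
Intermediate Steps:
E = -1479001 (E = (1014 + 1613)*(1059 - 1622) = 2627*(-563) = -1479001)
T(j, g) = -2*g
K = -2860 (K = (-2*(-7) - 2825) - 49 = (14 - 2825) - 49 = -2811 - 49 = -2860)
(E + 3022)/K = (-1479001 + 3022)/(-2860) = -1475979*(-1/2860) = 1475979/2860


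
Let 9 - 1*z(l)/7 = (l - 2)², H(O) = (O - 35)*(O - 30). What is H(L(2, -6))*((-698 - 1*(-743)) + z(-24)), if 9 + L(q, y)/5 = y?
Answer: -53407200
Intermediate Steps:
L(q, y) = -45 + 5*y
H(O) = (-35 + O)*(-30 + O)
z(l) = 63 - 7*(-2 + l)² (z(l) = 63 - 7*(l - 2)² = 63 - 7*(-2 + l)²)
H(L(2, -6))*((-698 - 1*(-743)) + z(-24)) = (1050 + (-45 + 5*(-6))² - 65*(-45 + 5*(-6)))*((-698 - 1*(-743)) + (63 - 7*(-2 - 24)²)) = (1050 + (-45 - 30)² - 65*(-45 - 30))*((-698 + 743) + (63 - 7*(-26)²)) = (1050 + (-75)² - 65*(-75))*(45 + (63 - 7*676)) = (1050 + 5625 + 4875)*(45 + (63 - 4732)) = 11550*(45 - 4669) = 11550*(-4624) = -53407200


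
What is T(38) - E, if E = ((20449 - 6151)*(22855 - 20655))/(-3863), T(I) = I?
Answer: 31602394/3863 ≈ 8180.8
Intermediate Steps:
E = -31455600/3863 (E = (14298*2200)*(-1/3863) = 31455600*(-1/3863) = -31455600/3863 ≈ -8142.8)
T(38) - E = 38 - 1*(-31455600/3863) = 38 + 31455600/3863 = 31602394/3863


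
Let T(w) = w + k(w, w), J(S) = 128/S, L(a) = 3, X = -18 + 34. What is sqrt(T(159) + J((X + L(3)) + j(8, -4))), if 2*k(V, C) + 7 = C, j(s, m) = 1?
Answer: sqrt(6035)/5 ≈ 15.537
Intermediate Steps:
X = 16
k(V, C) = -7/2 + C/2
T(w) = -7/2 + 3*w/2 (T(w) = w + (-7/2 + w/2) = -7/2 + 3*w/2)
sqrt(T(159) + J((X + L(3)) + j(8, -4))) = sqrt((-7/2 + (3/2)*159) + 128/((16 + 3) + 1)) = sqrt((-7/2 + 477/2) + 128/(19 + 1)) = sqrt(235 + 128/20) = sqrt(235 + 128*(1/20)) = sqrt(235 + 32/5) = sqrt(1207/5) = sqrt(6035)/5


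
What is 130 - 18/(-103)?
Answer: 13408/103 ≈ 130.17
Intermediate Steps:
130 - 18/(-103) = 130 - 18*(-1/103) = 130 + 18/103 = 13408/103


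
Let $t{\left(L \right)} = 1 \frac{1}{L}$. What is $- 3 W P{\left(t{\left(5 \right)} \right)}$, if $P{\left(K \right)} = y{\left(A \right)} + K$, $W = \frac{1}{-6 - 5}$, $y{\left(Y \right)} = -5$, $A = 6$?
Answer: $- \frac{72}{55} \approx -1.3091$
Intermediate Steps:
$t{\left(L \right)} = \frac{1}{L}$
$W = - \frac{1}{11}$ ($W = \frac{1}{-11} = - \frac{1}{11} \approx -0.090909$)
$P{\left(K \right)} = -5 + K$
$- 3 W P{\left(t{\left(5 \right)} \right)} = \left(-3\right) \left(- \frac{1}{11}\right) \left(-5 + \frac{1}{5}\right) = \frac{3 \left(-5 + \frac{1}{5}\right)}{11} = \frac{3}{11} \left(- \frac{24}{5}\right) = - \frac{72}{55}$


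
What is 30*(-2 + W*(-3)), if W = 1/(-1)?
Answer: 30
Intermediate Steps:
W = -1
30*(-2 + W*(-3)) = 30*(-2 - 1*(-3)) = 30*(-2 + 3) = 30*1 = 30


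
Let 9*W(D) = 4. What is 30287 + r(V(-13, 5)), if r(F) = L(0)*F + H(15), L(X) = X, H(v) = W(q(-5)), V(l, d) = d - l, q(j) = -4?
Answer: 272587/9 ≈ 30287.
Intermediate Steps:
W(D) = 4/9 (W(D) = (⅑)*4 = 4/9)
H(v) = 4/9
r(F) = 4/9 (r(F) = 0*F + 4/9 = 0 + 4/9 = 4/9)
30287 + r(V(-13, 5)) = 30287 + 4/9 = 272587/9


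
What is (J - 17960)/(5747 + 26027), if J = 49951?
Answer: 31991/31774 ≈ 1.0068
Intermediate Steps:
(J - 17960)/(5747 + 26027) = (49951 - 17960)/(5747 + 26027) = 31991/31774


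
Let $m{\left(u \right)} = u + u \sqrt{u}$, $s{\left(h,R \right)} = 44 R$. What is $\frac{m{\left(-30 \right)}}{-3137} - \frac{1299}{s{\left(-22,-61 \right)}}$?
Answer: $\frac{4155483}{8419708} + \frac{30 i \sqrt{30}}{3137} \approx 0.49354 + 0.05238 i$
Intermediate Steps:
$m{\left(u \right)} = u + u^{\frac{3}{2}}$
$\frac{m{\left(-30 \right)}}{-3137} - \frac{1299}{s{\left(-22,-61 \right)}} = \frac{-30 + \left(-30\right)^{\frac{3}{2}}}{-3137} - \frac{1299}{44 \left(-61\right)} = \left(-30 - 30 i \sqrt{30}\right) \left(- \frac{1}{3137}\right) - \frac{1299}{-2684} = \left(\frac{30}{3137} + \frac{30 i \sqrt{30}}{3137}\right) - - \frac{1299}{2684} = \left(\frac{30}{3137} + \frac{30 i \sqrt{30}}{3137}\right) + \frac{1299}{2684} = \frac{4155483}{8419708} + \frac{30 i \sqrt{30}}{3137}$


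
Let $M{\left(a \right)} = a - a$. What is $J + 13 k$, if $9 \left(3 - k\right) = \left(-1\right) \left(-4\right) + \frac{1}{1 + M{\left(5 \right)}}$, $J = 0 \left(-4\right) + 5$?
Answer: $\frac{331}{9} \approx 36.778$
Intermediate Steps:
$M{\left(a \right)} = 0$
$J = 5$ ($J = 0 + 5 = 5$)
$k = \frac{22}{9}$ ($k = 3 - \frac{\left(-1\right) \left(-4\right) + \frac{1}{1 + 0}}{9} = 3 - \frac{4 + 1^{-1}}{9} = 3 - \frac{4 + 1}{9} = 3 - \frac{5}{9} = \frac{22}{9} \approx 2.4444$)
$J + 13 k = 5 + 13 \cdot \frac{22}{9} = 5 + \frac{286}{9} = \frac{331}{9}$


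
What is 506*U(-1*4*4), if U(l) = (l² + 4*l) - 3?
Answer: 95634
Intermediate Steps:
U(l) = -3 + l² + 4*l
506*U(-1*4*4) = 506*(-3 + (-1*4*4)² + 4*(-1*4*4)) = 506*(-3 + (-4*4)² + 4*(-4*4)) = 506*(-3 + (-16)² + 4*(-16)) = 506*(-3 + 256 - 64) = 506*189 = 95634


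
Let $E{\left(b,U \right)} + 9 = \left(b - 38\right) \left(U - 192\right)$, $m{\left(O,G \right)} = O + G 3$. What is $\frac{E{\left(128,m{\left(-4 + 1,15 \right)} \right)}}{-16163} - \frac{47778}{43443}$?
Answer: $- \frac{61788109}{234056403} \approx -0.26399$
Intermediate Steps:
$m{\left(O,G \right)} = O + 3 G$
$E{\left(b,U \right)} = -9 + \left(-192 + U\right) \left(-38 + b\right)$ ($E{\left(b,U \right)} = -9 + \left(b - 38\right) \left(U - 192\right) = -9 + \left(-38 + b\right) \left(-192 + U\right) = -9 + \left(-192 + U\right) \left(-38 + b\right)$)
$\frac{E{\left(128,m{\left(-4 + 1,15 \right)} \right)}}{-16163} - \frac{47778}{43443} = \frac{7287 - 24576 - 38 \left(\left(-4 + 1\right) + 3 \cdot 15\right) + \left(\left(-4 + 1\right) + 3 \cdot 15\right) 128}{-16163} - \frac{47778}{43443} = \left(7287 - 24576 - 38 \left(-3 + 45\right) + \left(-3 + 45\right) 128\right) \left(- \frac{1}{16163}\right) - \frac{15926}{14481} = \left(7287 - 24576 - 1596 + 42 \cdot 128\right) \left(- \frac{1}{16163}\right) - \frac{15926}{14481} = \left(7287 - 24576 - 1596 + 5376\right) \left(- \frac{1}{16163}\right) - \frac{15926}{14481} = \left(-13509\right) \left(- \frac{1}{16163}\right) - \frac{15926}{14481} = \frac{13509}{16163} - \frac{15926}{14481} = - \frac{61788109}{234056403}$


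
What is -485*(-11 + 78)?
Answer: -32495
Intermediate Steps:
-485*(-11 + 78) = -485*67 = -32495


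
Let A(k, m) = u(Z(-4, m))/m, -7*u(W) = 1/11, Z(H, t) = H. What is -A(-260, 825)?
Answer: 1/63525 ≈ 1.5742e-5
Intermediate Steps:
u(W) = -1/77 (u(W) = -⅐/11 = -⅐*1/11 = -1/77)
A(k, m) = -1/(77*m)
-A(-260, 825) = -(-1)/(77*825) = -1*(-1/63525) = 1/63525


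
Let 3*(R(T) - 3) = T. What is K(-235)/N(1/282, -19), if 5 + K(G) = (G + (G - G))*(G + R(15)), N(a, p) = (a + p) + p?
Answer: -3008376/2143 ≈ -1403.8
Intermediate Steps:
R(T) = 3 + T/3
N(a, p) = a + 2*p
K(G) = -5 + G*(8 + G) (K(G) = -5 + (G + (G - G))*(G + (3 + (⅓)*15)) = -5 + (G + 0)*(G + (3 + 5)) = -5 + G*(G + 8) = -5 + G*(8 + G))
K(-235)/N(1/282, -19) = (-5 + (-235)² + 8*(-235))/(1/282 + 2*(-19)) = (-5 + 55225 - 1880)/(1/282 - 38) = 53340/(-10715/282) = 53340*(-282/10715) = -3008376/2143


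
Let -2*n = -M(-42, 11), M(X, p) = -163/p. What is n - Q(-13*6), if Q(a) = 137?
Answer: -3177/22 ≈ -144.41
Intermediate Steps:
n = -163/22 (n = -(-1)*(-163/11)/2 = -(-1)*(-163*1/11)/2 = -(-1)*(-163)/(2*11) = -½*163/11 = -163/22 ≈ -7.4091)
n - Q(-13*6) = -163/22 - 1*137 = -163/22 - 137 = -3177/22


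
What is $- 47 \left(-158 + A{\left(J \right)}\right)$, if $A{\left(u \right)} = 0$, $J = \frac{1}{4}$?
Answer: $7426$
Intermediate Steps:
$J = \frac{1}{4} \approx 0.25$
$- 47 \left(-158 + A{\left(J \right)}\right) = - 47 \left(-158 + 0\right) = \left(-47\right) \left(-158\right) = 7426$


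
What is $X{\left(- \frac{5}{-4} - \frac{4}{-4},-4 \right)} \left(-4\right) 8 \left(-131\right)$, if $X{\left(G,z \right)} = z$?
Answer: $-16768$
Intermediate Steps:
$X{\left(- \frac{5}{-4} - \frac{4}{-4},-4 \right)} \left(-4\right) 8 \left(-131\right) = \left(-4\right) \left(-4\right) 8 \left(-131\right) = 16 \cdot 8 \left(-131\right) = 128 \left(-131\right) = -16768$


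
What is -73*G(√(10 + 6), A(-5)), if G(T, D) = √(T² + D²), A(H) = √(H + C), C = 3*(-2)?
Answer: -73*√5 ≈ -163.23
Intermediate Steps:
C = -6
A(H) = √(-6 + H) (A(H) = √(H - 6) = √(-6 + H))
G(T, D) = √(D² + T²)
-73*G(√(10 + 6), A(-5)) = -73*√((√(-6 - 5))² + (√(10 + 6))²) = -73*√((√(-11))² + (√16)²) = -73*√((I*√11)² + 4²) = -73*√(-11 + 16) = -73*√5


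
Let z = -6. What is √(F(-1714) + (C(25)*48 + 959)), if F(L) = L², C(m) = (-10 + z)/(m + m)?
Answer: √73468491/5 ≈ 1714.3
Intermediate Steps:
C(m) = -8/m (C(m) = (-10 - 6)/(m + m) = -16*1/(2*m) = -8/m)
√(F(-1714) + (C(25)*48 + 959)) = √((-1714)² + (-8/25*48 + 959)) = √(2937796 + (-8*1/25*48 + 959)) = √(2937796 + (-8/25*48 + 959)) = √(2937796 + (-384/25 + 959)) = √(2937796 + 23591/25) = √(73468491/25) = √73468491/5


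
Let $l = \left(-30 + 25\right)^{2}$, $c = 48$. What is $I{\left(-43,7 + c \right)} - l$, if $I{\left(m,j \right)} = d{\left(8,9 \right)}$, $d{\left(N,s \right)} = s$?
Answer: $-16$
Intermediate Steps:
$I{\left(m,j \right)} = 9$
$l = 25$ ($l = \left(-5\right)^{2} = 25$)
$I{\left(-43,7 + c \right)} - l = 9 - 25 = -16$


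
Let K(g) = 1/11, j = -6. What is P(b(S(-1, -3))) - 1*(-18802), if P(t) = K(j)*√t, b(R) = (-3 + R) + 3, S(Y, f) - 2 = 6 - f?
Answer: 18802 + √11/11 ≈ 18802.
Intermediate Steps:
K(g) = 1/11
S(Y, f) = 8 - f (S(Y, f) = 2 + (6 - f) = 8 - f)
b(R) = R
P(t) = √t/11
P(b(S(-1, -3))) - 1*(-18802) = √(8 - 1*(-3))/11 - 1*(-18802) = √(8 + 3)/11 + 18802 = √11/11 + 18802 = 18802 + √11/11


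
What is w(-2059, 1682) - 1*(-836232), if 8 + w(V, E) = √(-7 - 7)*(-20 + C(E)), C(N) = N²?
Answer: 836224 + 2829104*I*√14 ≈ 8.3622e+5 + 1.0586e+7*I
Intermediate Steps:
w(V, E) = -8 + I*√14*(-20 + E²) (w(V, E) = -8 + √(-7 - 7)*(-20 + E²) = -8 + √(-14)*(-20 + E²) = -8 + (I*√14)*(-20 + E²) = -8 + I*√14*(-20 + E²))
w(-2059, 1682) - 1*(-836232) = (-8 - 20*I*√14 + I*√14*1682²) - 1*(-836232) = (-8 - 20*I*√14 + I*√14*2829124) + 836232 = (-8 - 20*I*√14 + 2829124*I*√14) + 836232 = (-8 + 2829104*I*√14) + 836232 = 836224 + 2829104*I*√14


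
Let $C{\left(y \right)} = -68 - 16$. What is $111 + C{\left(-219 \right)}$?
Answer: $27$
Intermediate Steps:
$C{\left(y \right)} = -84$
$111 + C{\left(-219 \right)} = 111 - 84 = 27$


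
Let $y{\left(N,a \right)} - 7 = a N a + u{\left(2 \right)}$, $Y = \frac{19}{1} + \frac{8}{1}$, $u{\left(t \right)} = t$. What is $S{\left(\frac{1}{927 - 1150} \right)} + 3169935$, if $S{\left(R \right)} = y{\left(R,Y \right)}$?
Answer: $\frac{706896783}{223} \approx 3.1699 \cdot 10^{6}$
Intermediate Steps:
$Y = 27$ ($Y = 19 \cdot 1 + 8 \cdot 1 = 19 + 8 = 27$)
$y{\left(N,a \right)} = 9 + N a^{2}$ ($y{\left(N,a \right)} = 7 + \left(a N a + 2\right) = 7 + \left(N a a + 2\right) = 7 + \left(N a^{2} + 2\right) = 7 + \left(2 + N a^{2}\right) = 9 + N a^{2}$)
$S{\left(R \right)} = 9 + 729 R$ ($S{\left(R \right)} = 9 + R 27^{2} = 9 + R 729 = 9 + 729 R$)
$S{\left(\frac{1}{927 - 1150} \right)} + 3169935 = \left(9 + \frac{729}{927 - 1150}\right) + 3169935 = \left(9 + \frac{729}{-223}\right) + 3169935 = \left(9 + 729 \left(- \frac{1}{223}\right)\right) + 3169935 = \left(9 - \frac{729}{223}\right) + 3169935 = \frac{1278}{223} + 3169935 = \frac{706896783}{223}$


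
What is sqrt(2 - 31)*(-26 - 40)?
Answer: -66*I*sqrt(29) ≈ -355.42*I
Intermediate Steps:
sqrt(2 - 31)*(-26 - 40) = sqrt(-29)*(-66) = (I*sqrt(29))*(-66) = -66*I*sqrt(29)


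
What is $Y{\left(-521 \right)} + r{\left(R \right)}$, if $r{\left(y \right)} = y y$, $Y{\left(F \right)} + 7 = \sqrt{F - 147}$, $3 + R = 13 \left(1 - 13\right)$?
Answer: $25274 + 2 i \sqrt{167} \approx 25274.0 + 25.846 i$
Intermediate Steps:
$R = -159$ ($R = -3 + 13 \left(1 - 13\right) = -3 + 13 \left(-12\right) = -3 - 156 = -159$)
$Y{\left(F \right)} = -7 + \sqrt{-147 + F}$ ($Y{\left(F \right)} = -7 + \sqrt{F - 147} = -7 + \sqrt{-147 + F}$)
$r{\left(y \right)} = y^{2}$
$Y{\left(-521 \right)} + r{\left(R \right)} = \left(-7 + \sqrt{-147 - 521}\right) + \left(-159\right)^{2} = \left(-7 + \sqrt{-668}\right) + 25281 = \left(-7 + 2 i \sqrt{167}\right) + 25281 = 25274 + 2 i \sqrt{167}$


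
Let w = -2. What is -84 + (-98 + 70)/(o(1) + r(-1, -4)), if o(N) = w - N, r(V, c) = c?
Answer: -80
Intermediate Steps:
o(N) = -2 - N
-84 + (-98 + 70)/(o(1) + r(-1, -4)) = -84 + (-98 + 70)/((-2 - 1*1) - 4) = -84 - 28/((-2 - 1) - 4) = -84 - 28/(-3 - 4) = -84 - 28/(-7) = -84 - 28*(-⅐) = -84 + 4 = -80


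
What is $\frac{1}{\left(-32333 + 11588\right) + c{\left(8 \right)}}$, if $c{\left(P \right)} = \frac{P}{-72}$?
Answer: $- \frac{9}{186706} \approx -4.8204 \cdot 10^{-5}$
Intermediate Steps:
$c{\left(P \right)} = - \frac{P}{72}$ ($c{\left(P \right)} = P \left(- \frac{1}{72}\right) = - \frac{P}{72}$)
$\frac{1}{\left(-32333 + 11588\right) + c{\left(8 \right)}} = \frac{1}{\left(-32333 + 11588\right) - \frac{1}{9}} = \frac{1}{-20745 - \frac{1}{9}} = \frac{1}{- \frac{186706}{9}} = - \frac{9}{186706}$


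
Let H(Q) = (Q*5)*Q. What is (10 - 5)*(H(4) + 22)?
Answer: 510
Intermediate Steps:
H(Q) = 5*Q² (H(Q) = (5*Q)*Q = 5*Q²)
(10 - 5)*(H(4) + 22) = (10 - 5)*(5*4² + 22) = 5*(5*16 + 22) = 5*(80 + 22) = 5*102 = 510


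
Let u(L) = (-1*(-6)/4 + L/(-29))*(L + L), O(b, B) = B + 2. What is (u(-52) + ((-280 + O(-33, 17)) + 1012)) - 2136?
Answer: -50097/29 ≈ -1727.5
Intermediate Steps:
O(b, B) = 2 + B
u(L) = 2*L*(3/2 - L/29) (u(L) = (6*(¼) + L*(-1/29))*(2*L) = (3/2 - L/29)*(2*L) = 2*L*(3/2 - L/29))
(u(-52) + ((-280 + O(-33, 17)) + 1012)) - 2136 = ((1/29)*(-52)*(87 - 2*(-52)) + ((-280 + (2 + 17)) + 1012)) - 2136 = ((1/29)*(-52)*(87 + 104) + ((-280 + 19) + 1012)) - 2136 = ((1/29)*(-52)*191 + (-261 + 1012)) - 2136 = (-9932/29 + 751) - 2136 = 11847/29 - 2136 = -50097/29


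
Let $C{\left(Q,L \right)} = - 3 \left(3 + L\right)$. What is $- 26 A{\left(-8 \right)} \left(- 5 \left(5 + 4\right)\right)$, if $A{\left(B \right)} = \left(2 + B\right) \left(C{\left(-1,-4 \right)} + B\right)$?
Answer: $35100$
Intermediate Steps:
$C{\left(Q,L \right)} = -9 - 3 L$
$A{\left(B \right)} = \left(2 + B\right) \left(3 + B\right)$ ($A{\left(B \right)} = \left(2 + B\right) \left(\left(-9 - -12\right) + B\right) = \left(2 + B\right) \left(\left(-9 + 12\right) + B\right) = \left(2 + B\right) \left(3 + B\right)$)
$- 26 A{\left(-8 \right)} \left(- 5 \left(5 + 4\right)\right) = - 26 \left(6 + \left(-8\right)^{2} + 5 \left(-8\right)\right) \left(- 5 \left(5 + 4\right)\right) = - 26 \left(6 + 64 - 40\right) \left(\left(-5\right) 9\right) = \left(-26\right) 30 \left(-45\right) = \left(-780\right) \left(-45\right) = 35100$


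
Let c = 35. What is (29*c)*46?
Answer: 46690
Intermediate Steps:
(29*c)*46 = (29*35)*46 = 1015*46 = 46690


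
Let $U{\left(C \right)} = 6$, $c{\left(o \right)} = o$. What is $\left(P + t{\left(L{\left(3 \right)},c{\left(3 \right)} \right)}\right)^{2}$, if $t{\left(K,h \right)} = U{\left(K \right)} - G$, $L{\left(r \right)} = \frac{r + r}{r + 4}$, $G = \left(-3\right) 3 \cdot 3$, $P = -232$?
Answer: $39601$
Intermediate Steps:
$G = -27$ ($G = \left(-9\right) 3 = -27$)
$L{\left(r \right)} = \frac{2 r}{4 + r}$
$t{\left(K,h \right)} = 33$ ($t{\left(K,h \right)} = 6 - -27 = 6 + 27 = 33$)
$\left(P + t{\left(L{\left(3 \right)},c{\left(3 \right)} \right)}\right)^{2} = \left(-232 + 33\right)^{2} = \left(-199\right)^{2} = 39601$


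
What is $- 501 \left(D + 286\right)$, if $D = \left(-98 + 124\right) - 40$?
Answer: $-136272$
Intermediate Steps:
$D = -14$ ($D = 26 - 40 = -14$)
$- 501 \left(D + 286\right) = - 501 \left(-14 + 286\right) = \left(-501\right) 272 = -136272$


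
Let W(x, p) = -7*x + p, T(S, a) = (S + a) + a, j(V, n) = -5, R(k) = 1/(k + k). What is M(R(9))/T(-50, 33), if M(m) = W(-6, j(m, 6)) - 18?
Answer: 19/16 ≈ 1.1875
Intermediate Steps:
R(k) = 1/(2*k)
T(S, a) = S + 2*a
W(x, p) = p - 7*x
M(m) = 19 (M(m) = (-5 - 7*(-6)) - 18 = (-5 + 42) - 18 = 37 - 18 = 19)
M(R(9))/T(-50, 33) = 19/(-50 + 2*33) = 19/(-50 + 66) = 19/16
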